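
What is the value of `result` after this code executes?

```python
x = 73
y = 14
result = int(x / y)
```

x = 73; y = 14; result = 5

5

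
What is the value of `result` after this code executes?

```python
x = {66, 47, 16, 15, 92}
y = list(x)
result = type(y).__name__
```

x is set; y is list; result = 'list'

'list'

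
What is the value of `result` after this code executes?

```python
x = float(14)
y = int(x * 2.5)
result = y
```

x = 14.0; y = 35; result = 35

35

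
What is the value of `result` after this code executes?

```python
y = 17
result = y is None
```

y = 17; result = False

False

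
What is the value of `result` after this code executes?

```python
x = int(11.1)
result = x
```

x = 11; result = 11

11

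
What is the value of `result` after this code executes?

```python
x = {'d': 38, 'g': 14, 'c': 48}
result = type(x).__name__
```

x is dict; result = 'dict'

'dict'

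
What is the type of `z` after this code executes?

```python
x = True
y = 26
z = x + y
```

bool + int = int (bool is subclass of int)

int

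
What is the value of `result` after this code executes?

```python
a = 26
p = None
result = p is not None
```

a = 26; p = None; result = False

False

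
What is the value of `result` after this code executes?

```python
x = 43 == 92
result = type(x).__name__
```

x is bool; result = 'bool'

'bool'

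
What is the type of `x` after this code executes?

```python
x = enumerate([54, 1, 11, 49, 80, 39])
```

enumerate() returns an enumerate object

enumerate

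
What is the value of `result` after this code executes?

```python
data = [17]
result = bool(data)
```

data = [17]; result = True

True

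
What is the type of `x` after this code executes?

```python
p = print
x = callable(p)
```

callable() returns bool

bool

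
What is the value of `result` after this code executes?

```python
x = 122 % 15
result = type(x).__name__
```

x is int; result = 'int'

'int'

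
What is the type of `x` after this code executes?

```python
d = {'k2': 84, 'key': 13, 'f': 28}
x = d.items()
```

dict.items() returns dict_items view

dict_items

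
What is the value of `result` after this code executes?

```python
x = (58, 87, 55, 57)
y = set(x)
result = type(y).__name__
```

x is tuple; y is set; result = 'set'

'set'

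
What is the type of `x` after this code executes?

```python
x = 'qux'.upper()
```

str.upper() returns str

str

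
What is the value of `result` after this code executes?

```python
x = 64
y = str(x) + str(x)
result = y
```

x = 64; y = '6464'; result = '6464'

'6464'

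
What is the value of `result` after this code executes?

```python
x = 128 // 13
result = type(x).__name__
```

x is int; result = 'int'

'int'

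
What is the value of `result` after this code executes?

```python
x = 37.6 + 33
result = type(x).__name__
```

x is float; result = 'float'

'float'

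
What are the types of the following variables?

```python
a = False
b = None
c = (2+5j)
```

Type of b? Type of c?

b is assigned None, whose type is NoneType; c is assigned (2+5j), an int plus an imaginary literal (j suffix), which evaluates to complex

NoneType, complex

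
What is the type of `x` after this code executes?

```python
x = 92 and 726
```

'and' with truthy values returns last operand (int)

int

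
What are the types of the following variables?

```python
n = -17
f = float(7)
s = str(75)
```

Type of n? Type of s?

n is assigned a bare integer (no decimal point), so it is an int; s is assigned the result of calling str(), which returns a str

int, str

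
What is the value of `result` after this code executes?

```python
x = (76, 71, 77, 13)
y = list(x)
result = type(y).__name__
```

x is tuple; y is list; result = 'list'

'list'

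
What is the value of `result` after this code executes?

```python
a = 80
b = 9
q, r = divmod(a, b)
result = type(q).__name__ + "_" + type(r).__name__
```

a is int; b is int; q is int; r is int; result = 'int_int'

'int_int'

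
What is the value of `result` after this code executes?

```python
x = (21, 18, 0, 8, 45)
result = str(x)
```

x = (21, 18, 0, 8, 45); result = '(21, 18, 0, 8, 45)'

'(21, 18, 0, 8, 45)'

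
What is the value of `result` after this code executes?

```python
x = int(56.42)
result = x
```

x = 56; result = 56

56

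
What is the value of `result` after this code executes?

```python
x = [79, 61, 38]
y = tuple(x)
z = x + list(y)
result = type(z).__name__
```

x is list; y is tuple; z is list; result = 'list'

'list'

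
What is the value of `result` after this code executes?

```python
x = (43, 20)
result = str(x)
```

x = (43, 20); result = '(43, 20)'

'(43, 20)'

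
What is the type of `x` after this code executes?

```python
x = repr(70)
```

repr() returns str

str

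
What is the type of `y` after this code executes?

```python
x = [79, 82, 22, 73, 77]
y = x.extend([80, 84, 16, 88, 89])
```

list.extend() returns None

NoneType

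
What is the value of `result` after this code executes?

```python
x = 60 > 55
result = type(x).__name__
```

x is bool; result = 'bool'

'bool'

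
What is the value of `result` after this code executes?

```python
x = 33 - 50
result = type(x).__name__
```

x is int; result = 'int'

'int'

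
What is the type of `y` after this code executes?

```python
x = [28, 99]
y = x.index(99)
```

list.index() returns int

int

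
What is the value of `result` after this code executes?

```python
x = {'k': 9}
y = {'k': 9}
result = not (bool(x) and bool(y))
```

x = {'k': 9}; y = {'k': 9}; result = False

False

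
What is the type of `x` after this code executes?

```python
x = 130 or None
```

'or' returns first truthy value

int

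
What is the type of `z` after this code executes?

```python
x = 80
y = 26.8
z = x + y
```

int + float = float

float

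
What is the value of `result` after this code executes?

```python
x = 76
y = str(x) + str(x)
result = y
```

x = 76; y = '7676'; result = '7676'

'7676'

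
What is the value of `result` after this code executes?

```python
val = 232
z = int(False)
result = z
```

val = 232; z = 0; result = 0

0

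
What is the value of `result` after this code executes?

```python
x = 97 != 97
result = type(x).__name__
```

x is bool; result = 'bool'

'bool'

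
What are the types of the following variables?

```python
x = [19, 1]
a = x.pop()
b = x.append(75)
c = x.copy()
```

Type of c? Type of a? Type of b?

copy() returns list; pop() returns element; append() returns None

list, int, NoneType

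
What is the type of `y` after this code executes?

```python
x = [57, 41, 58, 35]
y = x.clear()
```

list.clear() returns None

NoneType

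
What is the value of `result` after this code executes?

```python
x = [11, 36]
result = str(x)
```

x = [11, 36]; result = '[11, 36]'

'[11, 36]'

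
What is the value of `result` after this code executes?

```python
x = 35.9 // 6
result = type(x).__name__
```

x is float; result = 'float'

'float'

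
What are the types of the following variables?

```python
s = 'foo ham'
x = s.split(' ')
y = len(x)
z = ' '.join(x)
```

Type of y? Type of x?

len() returns int; str.split() returns list

int, list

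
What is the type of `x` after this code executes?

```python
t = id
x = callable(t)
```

callable() returns bool

bool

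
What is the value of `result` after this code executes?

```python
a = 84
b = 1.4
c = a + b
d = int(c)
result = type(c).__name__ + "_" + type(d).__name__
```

a is int; b is float; c is float; d is int; result = 'float_int'

'float_int'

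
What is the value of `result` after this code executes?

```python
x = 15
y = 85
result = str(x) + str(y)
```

x = 15; y = 85; result = '1585'

'1585'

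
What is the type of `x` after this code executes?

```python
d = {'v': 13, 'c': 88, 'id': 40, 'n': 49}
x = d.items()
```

dict.items() returns dict_items view

dict_items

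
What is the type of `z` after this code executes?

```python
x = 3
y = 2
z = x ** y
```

positive int ** positive int = int

int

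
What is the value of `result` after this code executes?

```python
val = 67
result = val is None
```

val = 67; result = False

False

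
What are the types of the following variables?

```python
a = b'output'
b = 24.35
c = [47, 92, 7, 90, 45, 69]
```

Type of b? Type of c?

b is assigned a number with a decimal point, so it is a float; c is assigned a list literal (square brackets)

float, list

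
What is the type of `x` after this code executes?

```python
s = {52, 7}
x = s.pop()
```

Popping from set[int] returns int

int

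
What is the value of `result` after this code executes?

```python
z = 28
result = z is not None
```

z = 28; result = True

True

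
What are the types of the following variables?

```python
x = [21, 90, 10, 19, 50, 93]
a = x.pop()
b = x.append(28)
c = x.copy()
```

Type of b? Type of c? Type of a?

append() returns None; copy() returns list; pop() returns element

NoneType, list, int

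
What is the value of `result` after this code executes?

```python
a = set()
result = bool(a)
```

a = set(); result = False

False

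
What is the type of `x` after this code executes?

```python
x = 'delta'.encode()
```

str.encode() returns bytes

bytes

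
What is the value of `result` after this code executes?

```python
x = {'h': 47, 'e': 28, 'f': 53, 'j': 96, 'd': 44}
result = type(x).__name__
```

x is dict; result = 'dict'

'dict'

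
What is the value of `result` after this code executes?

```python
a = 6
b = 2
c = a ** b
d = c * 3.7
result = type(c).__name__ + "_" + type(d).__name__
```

a is int; b is int; c is int; d is float; result = 'int_float'

'int_float'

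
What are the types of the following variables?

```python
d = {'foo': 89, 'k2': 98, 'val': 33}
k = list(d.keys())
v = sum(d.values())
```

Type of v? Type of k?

sum of ints is int; list() converts to list

int, list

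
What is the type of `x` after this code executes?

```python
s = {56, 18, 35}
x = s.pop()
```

Popping from set[int] returns int

int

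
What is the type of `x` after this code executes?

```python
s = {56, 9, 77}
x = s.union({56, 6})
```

set.union() returns a new set

set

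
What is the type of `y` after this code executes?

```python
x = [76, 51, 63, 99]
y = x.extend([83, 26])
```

list.extend() returns None

NoneType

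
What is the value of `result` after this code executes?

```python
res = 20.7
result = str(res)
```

res = 20.7; result = '20.7'

'20.7'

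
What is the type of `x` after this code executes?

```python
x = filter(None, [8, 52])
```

filter() returns a filter object

filter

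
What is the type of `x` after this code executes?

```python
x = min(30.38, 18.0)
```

min() of floats returns float

float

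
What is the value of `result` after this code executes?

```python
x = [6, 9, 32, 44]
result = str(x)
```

x = [6, 9, 32, 44]; result = '[6, 9, 32, 44]'

'[6, 9, 32, 44]'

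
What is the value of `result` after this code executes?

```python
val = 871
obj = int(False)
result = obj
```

val = 871; obj = 0; result = 0

0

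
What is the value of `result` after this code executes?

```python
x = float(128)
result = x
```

x = 128.0; result = 128.0

128.0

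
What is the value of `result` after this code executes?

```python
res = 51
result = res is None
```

res = 51; result = False

False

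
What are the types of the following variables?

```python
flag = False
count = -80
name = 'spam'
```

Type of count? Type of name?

count is assigned a bare integer (no decimal point), so it is an int; name is assigned a quoted string literal, so it is a str

int, str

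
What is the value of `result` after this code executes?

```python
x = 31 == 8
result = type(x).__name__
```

x is bool; result = 'bool'

'bool'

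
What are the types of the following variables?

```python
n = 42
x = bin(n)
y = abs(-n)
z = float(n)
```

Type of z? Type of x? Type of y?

float() returns float; bin() returns str; abs() of int returns int

float, str, int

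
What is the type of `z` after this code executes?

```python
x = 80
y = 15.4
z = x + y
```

int + float = float

float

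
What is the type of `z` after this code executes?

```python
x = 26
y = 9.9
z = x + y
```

int + float = float

float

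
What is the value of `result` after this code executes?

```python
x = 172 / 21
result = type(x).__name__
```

x is float; result = 'float'

'float'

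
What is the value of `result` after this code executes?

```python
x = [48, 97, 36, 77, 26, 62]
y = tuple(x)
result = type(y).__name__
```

x is list; y is tuple; result = 'tuple'

'tuple'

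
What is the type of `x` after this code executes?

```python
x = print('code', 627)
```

print() returns None

NoneType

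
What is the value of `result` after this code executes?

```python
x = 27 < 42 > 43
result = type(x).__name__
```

x is bool; result = 'bool'

'bool'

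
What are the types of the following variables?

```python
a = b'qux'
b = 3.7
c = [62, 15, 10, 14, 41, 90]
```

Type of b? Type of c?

b is assigned a number with a decimal point, so it is a float; c is assigned a list literal (square brackets)

float, list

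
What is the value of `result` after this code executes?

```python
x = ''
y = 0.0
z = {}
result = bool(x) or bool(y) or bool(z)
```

x = ''; y = 0.0; z = {}; result = False

False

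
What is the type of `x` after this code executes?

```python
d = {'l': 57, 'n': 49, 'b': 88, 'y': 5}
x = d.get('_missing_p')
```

dict.get() returns None when key not found

NoneType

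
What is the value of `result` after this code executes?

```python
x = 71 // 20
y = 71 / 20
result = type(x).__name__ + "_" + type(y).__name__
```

x is int; y is float; result = 'int_float'

'int_float'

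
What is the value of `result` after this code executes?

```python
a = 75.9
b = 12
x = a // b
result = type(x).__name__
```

a is float; b is int; x is float; result = 'float'

'float'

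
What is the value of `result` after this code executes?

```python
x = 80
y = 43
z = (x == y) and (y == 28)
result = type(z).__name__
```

x is int; y is int; z is bool; result = 'bool'

'bool'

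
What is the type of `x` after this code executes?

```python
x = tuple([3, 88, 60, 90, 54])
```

tuple() constructor returns tuple

tuple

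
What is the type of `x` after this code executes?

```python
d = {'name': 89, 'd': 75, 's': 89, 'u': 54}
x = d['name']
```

Accessing dict[str, int] with str key returns int

int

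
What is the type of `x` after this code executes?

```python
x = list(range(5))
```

list(range()) returns list

list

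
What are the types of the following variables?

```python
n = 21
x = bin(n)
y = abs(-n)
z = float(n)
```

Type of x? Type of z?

bin() returns str; float() returns float

str, float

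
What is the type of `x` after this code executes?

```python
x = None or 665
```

'or' with None returns the other truthy value

int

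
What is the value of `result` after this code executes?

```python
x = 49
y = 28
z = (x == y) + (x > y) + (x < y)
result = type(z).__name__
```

x is int; y is int; z is int; result = 'int'

'int'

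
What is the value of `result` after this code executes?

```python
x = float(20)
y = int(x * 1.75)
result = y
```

x = 20.0; y = 35; result = 35

35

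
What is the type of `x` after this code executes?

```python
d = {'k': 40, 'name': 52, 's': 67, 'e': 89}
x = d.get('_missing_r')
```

dict.get() returns None when key not found

NoneType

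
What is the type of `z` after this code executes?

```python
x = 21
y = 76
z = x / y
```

int / int = float

float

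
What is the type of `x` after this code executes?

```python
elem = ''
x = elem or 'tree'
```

'or' returns first truthy value (str)

str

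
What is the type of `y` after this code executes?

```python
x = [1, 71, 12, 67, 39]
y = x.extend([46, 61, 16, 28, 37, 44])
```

list.extend() returns None

NoneType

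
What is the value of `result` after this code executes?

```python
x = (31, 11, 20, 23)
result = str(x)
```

x = (31, 11, 20, 23); result = '(31, 11, 20, 23)'

'(31, 11, 20, 23)'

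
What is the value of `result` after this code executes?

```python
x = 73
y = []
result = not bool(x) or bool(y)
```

x = 73; y = []; result = False

False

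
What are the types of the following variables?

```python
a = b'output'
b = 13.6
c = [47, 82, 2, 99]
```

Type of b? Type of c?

b is assigned a number with a decimal point, so it is a float; c is assigned a list literal (square brackets)

float, list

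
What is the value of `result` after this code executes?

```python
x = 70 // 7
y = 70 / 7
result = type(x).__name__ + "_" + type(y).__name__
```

x is int; y is float; result = 'int_float'

'int_float'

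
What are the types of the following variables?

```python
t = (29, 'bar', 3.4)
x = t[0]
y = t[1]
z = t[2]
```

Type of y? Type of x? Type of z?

tuple[1] is str; tuple[0] is int; tuple[2] is float

str, int, float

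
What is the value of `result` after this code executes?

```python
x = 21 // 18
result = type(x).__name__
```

x is int; result = 'int'

'int'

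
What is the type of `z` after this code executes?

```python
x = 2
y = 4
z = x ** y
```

positive int ** positive int = int

int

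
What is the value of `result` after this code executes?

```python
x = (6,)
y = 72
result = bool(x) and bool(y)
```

x = (6,); y = 72; result = True

True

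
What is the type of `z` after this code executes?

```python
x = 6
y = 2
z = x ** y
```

positive int ** positive int = int

int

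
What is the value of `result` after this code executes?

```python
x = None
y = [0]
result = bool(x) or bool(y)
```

x = None; y = [0]; result = True

True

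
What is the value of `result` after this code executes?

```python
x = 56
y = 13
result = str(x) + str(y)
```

x = 56; y = 13; result = '5613'

'5613'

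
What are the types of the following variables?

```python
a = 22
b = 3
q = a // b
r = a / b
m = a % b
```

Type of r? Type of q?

/ returns float; // returns int

float, int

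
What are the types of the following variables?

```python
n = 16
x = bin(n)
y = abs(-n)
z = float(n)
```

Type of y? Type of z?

abs() of int returns int; float() returns float

int, float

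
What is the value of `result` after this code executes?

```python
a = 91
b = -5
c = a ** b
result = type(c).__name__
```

a is int; b is int; c is float; result = 'float'

'float'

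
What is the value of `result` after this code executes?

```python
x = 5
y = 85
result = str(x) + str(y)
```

x = 5; y = 85; result = '585'

'585'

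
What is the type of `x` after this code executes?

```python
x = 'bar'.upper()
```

str.upper() returns str

str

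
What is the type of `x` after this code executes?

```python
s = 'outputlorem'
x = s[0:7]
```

Slicing a str returns str

str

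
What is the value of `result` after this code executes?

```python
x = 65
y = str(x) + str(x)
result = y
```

x = 65; y = '6565'; result = '6565'

'6565'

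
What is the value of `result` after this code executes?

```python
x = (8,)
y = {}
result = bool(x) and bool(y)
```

x = (8,); y = {}; result = False

False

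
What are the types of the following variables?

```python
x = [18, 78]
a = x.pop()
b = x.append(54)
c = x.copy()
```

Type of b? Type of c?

append() returns None; copy() returns list

NoneType, list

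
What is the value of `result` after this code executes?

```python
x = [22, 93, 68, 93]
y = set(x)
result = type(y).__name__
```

x is list; y is set; result = 'set'

'set'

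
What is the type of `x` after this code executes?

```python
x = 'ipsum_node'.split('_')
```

str.split() returns list

list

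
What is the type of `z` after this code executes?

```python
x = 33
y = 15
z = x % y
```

int % int = int

int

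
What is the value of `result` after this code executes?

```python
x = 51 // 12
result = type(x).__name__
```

x is int; result = 'int'

'int'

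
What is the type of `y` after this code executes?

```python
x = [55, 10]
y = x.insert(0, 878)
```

list.insert() returns None

NoneType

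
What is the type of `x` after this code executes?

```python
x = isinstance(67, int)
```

isinstance() returns bool

bool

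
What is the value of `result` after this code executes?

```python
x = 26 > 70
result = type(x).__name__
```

x is bool; result = 'bool'

'bool'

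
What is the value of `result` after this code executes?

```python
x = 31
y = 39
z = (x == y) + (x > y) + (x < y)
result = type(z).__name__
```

x is int; y is int; z is int; result = 'int'

'int'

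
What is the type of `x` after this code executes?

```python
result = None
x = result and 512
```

'and' returns first falsy value (None)

NoneType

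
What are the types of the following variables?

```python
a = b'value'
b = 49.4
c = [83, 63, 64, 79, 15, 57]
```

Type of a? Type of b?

a is assigned a bytes literal (b'...' prefix); b is assigned a number with a decimal point, so it is a float

bytes, float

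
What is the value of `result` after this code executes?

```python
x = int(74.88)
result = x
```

x = 74; result = 74

74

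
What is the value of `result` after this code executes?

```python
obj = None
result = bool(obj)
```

obj = None; result = False

False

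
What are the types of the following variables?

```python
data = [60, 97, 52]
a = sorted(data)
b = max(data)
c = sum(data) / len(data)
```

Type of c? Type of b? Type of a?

int / int = float; max of ints returns int; sorted() returns list

float, int, list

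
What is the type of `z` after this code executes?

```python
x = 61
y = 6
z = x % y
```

int % int = int

int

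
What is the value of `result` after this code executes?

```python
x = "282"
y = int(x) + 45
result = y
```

x = '282'; y = 327; result = 327

327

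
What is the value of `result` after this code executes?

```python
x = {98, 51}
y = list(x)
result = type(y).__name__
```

x is set; y is list; result = 'list'

'list'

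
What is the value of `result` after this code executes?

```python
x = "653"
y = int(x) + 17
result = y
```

x = '653'; y = 670; result = 670

670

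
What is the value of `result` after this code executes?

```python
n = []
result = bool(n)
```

n = []; result = False

False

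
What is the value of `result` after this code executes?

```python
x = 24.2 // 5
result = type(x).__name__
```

x is float; result = 'float'

'float'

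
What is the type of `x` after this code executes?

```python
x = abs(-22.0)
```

abs() of float returns float

float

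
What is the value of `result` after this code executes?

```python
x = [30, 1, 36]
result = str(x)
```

x = [30, 1, 36]; result = '[30, 1, 36]'

'[30, 1, 36]'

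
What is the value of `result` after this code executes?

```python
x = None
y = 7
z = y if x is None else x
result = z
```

x = None; y = 7; z = 7; result = 7

7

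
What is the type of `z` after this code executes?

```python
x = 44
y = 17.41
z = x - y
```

int - float = float

float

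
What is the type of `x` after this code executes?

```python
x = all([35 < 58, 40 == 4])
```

all() returns bool

bool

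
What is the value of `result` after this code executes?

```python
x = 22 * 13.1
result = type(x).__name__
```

x is float; result = 'float'

'float'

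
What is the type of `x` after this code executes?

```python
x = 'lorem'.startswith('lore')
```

str.startswith() returns bool

bool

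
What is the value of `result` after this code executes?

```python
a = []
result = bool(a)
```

a = []; result = False

False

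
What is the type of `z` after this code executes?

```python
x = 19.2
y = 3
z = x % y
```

float % int = float

float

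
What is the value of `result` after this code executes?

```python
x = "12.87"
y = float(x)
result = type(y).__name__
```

x is str; y is float; result = 'float'

'float'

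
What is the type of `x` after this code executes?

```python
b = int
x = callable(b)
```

callable() returns bool

bool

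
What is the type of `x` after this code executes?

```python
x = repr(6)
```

repr() returns str

str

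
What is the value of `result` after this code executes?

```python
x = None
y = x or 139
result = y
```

x = None; y = 139; result = 139

139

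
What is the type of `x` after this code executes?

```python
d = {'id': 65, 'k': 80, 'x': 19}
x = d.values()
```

.values() returns dict_values view

dict_values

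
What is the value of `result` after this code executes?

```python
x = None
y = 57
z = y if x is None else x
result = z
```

x = None; y = 57; z = 57; result = 57

57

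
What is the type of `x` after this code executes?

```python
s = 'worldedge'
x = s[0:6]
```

Slicing a str returns str

str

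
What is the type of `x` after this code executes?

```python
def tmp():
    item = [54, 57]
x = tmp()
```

Function without return returns None

NoneType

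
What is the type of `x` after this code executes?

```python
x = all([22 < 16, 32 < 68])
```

all() returns bool

bool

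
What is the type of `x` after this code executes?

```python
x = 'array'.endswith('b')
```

str.endswith() returns bool

bool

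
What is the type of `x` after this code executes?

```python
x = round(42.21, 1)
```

round() with decimal places returns float

float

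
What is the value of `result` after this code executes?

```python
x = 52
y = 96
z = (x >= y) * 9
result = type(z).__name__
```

x is int; y is int; z is int; result = 'int'

'int'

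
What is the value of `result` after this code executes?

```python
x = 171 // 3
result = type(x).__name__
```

x is int; result = 'int'

'int'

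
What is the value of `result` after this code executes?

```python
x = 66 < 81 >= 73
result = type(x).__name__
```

x is bool; result = 'bool'

'bool'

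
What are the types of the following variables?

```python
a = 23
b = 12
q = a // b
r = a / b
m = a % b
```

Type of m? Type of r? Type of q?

% of ints returns int; / returns float; // returns int

int, float, int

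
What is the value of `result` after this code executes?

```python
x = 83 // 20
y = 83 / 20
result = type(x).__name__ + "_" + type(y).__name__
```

x is int; y is float; result = 'int_float'

'int_float'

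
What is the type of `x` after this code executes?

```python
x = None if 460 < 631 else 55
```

460 < 631 is True, so the if branch is taken

NoneType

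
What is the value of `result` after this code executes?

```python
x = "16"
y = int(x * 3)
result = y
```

x = '16'; y = 161616; result = 161616

161616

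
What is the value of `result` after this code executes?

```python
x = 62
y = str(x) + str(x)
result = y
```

x = 62; y = '6262'; result = '6262'

'6262'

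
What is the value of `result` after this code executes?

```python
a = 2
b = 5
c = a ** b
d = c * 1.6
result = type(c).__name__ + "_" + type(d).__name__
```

a is int; b is int; c is int; d is float; result = 'int_float'

'int_float'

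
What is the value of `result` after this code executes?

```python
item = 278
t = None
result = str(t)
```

item = 278; t = None; result = 'None'

'None'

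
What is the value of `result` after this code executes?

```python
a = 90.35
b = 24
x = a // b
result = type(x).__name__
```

a is float; b is int; x is float; result = 'float'

'float'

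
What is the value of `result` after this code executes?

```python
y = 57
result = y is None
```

y = 57; result = False

False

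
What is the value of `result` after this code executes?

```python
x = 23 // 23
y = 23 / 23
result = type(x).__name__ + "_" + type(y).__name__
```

x is int; y is float; result = 'int_float'

'int_float'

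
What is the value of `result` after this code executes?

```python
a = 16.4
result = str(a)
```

a = 16.4; result = '16.4'

'16.4'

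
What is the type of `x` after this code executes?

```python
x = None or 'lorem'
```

'or' with None returns the other truthy value (str)

str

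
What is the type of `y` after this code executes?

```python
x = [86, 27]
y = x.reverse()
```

list.reverse() returns None

NoneType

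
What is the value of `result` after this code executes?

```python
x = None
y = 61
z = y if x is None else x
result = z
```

x = None; y = 61; z = 61; result = 61

61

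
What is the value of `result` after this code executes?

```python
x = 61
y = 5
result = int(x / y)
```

x = 61; y = 5; result = 12

12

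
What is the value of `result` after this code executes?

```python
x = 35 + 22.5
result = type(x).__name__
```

x is float; result = 'float'

'float'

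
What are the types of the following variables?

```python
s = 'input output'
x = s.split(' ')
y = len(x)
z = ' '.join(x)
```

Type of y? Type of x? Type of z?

len() returns int; str.split() returns list; str.join() returns str

int, list, str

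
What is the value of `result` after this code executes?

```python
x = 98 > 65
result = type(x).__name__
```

x is bool; result = 'bool'

'bool'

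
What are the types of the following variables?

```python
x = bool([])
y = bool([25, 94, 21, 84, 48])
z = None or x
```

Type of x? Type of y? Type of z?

bool() returns bool; bool() returns bool; None or bool returns the bool

bool, bool, bool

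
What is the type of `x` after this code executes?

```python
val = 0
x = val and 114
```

'and' returns first falsy value (0 is int)

int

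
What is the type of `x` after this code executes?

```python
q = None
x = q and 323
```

'and' returns first falsy value (None)

NoneType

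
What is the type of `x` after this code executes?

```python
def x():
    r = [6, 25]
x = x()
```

Function without return returns None

NoneType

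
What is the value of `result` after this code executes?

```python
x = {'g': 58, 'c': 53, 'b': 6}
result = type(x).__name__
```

x is dict; result = 'dict'

'dict'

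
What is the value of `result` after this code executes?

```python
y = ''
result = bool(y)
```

y = ''; result = False

False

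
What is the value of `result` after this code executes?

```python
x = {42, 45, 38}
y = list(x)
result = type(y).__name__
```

x is set; y is list; result = 'list'

'list'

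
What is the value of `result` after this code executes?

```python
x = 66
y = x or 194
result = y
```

x = 66; y = 66; result = 66

66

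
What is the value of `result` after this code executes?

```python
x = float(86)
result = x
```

x = 86.0; result = 86.0

86.0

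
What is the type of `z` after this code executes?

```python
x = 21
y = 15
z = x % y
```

int % int = int

int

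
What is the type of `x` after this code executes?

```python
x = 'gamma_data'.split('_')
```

str.split() returns list

list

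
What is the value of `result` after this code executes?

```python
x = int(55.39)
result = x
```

x = 55; result = 55

55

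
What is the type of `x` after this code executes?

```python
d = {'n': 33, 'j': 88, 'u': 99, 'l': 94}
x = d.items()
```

dict.items() returns dict_items view

dict_items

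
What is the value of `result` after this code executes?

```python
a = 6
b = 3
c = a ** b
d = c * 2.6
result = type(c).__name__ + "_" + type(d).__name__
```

a is int; b is int; c is int; d is float; result = 'int_float'

'int_float'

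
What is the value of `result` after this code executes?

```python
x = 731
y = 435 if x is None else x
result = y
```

x = 731; y = 731; result = 731

731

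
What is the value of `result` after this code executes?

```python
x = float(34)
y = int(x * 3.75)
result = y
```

x = 34.0; y = 127; result = 127

127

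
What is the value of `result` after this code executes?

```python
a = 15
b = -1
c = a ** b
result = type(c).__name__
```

a is int; b is int; c is float; result = 'float'

'float'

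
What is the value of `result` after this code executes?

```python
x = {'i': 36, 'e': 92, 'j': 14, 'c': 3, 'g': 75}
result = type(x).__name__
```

x is dict; result = 'dict'

'dict'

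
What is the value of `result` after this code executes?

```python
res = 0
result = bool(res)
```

res = 0; result = False

False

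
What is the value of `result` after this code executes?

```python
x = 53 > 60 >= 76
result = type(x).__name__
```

x is bool; result = 'bool'

'bool'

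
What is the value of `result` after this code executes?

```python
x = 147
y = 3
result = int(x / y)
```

x = 147; y = 3; result = 49

49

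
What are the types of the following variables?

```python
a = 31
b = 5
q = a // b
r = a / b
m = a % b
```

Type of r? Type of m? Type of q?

/ returns float; % of ints returns int; // returns int

float, int, int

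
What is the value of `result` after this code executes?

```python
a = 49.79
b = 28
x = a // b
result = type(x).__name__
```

a is float; b is int; x is float; result = 'float'

'float'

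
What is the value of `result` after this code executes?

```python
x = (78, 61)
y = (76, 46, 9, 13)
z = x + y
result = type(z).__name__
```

x is tuple; y is tuple; z is tuple; result = 'tuple'

'tuple'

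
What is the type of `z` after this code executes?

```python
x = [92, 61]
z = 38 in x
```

'in' operator returns bool

bool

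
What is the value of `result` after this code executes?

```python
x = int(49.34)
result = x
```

x = 49; result = 49

49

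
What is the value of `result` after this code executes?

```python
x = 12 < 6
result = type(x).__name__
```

x is bool; result = 'bool'

'bool'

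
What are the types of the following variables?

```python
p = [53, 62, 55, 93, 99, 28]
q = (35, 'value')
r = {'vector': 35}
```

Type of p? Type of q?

p is assigned a list literal (square brackets); q is assigned a tuple (parenthesized, comma-separated values)

list, tuple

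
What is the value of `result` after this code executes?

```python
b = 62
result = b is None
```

b = 62; result = False

False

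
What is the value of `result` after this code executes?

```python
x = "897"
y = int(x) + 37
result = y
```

x = '897'; y = 934; result = 934

934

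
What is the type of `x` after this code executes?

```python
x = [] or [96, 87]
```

'or' returns first truthy value (list)

list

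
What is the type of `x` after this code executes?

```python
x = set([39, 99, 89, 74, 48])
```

set() constructor returns set

set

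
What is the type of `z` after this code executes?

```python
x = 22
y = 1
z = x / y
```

int / int = float

float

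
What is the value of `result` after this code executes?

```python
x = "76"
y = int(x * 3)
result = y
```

x = '76'; y = 767676; result = 767676

767676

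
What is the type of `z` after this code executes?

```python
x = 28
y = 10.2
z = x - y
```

int - float = float

float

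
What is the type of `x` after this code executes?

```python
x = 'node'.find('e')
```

str.find() returns int index

int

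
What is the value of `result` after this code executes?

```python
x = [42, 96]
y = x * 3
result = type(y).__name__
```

x is list; y is list; result = 'list'

'list'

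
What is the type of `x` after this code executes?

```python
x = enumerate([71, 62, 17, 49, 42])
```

enumerate() returns an enumerate object

enumerate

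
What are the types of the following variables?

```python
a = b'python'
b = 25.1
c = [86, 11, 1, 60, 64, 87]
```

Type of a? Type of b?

a is assigned a bytes literal (b'...' prefix); b is assigned a number with a decimal point, so it is a float

bytes, float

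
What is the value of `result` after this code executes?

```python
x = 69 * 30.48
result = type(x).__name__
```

x is float; result = 'float'

'float'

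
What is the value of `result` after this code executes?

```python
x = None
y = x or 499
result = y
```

x = None; y = 499; result = 499

499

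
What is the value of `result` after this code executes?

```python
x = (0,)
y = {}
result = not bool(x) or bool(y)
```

x = (0,); y = {}; result = False

False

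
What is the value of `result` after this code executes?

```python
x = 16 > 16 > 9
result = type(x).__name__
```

x is bool; result = 'bool'

'bool'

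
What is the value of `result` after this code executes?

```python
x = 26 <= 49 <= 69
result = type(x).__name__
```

x is bool; result = 'bool'

'bool'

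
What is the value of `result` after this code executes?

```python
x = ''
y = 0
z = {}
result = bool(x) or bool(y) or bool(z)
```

x = ''; y = 0; z = {}; result = False

False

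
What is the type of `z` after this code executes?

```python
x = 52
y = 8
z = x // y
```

int // int = int

int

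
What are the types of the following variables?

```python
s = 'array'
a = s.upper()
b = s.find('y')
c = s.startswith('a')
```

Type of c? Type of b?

startswith() returns bool; find() returns int

bool, int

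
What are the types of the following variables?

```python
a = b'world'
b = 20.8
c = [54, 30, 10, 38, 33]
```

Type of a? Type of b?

a is assigned a bytes literal (b'...' prefix); b is assigned a number with a decimal point, so it is a float

bytes, float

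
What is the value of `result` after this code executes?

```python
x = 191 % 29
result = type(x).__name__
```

x is int; result = 'int'

'int'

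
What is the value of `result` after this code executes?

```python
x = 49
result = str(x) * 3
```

x = 49; result = '494949'

'494949'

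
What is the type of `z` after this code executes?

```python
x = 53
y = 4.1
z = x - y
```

int - float = float

float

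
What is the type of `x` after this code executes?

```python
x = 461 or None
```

'or' returns first truthy value

int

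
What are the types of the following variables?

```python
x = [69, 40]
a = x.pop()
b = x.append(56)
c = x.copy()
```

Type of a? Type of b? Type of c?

pop() returns element; append() returns None; copy() returns list

int, NoneType, list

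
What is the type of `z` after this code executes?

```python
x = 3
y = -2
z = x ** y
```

int ** negative = float

float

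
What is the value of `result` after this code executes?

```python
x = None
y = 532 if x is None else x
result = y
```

x = None; y = 532; result = 532

532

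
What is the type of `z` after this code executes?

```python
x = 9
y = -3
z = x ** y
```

int ** negative = float

float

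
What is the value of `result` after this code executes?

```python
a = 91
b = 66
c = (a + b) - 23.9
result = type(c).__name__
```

a is int; b is int; c is float; result = 'float'

'float'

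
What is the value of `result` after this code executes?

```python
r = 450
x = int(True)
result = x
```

r = 450; x = 1; result = 1

1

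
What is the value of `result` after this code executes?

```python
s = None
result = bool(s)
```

s = None; result = False

False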